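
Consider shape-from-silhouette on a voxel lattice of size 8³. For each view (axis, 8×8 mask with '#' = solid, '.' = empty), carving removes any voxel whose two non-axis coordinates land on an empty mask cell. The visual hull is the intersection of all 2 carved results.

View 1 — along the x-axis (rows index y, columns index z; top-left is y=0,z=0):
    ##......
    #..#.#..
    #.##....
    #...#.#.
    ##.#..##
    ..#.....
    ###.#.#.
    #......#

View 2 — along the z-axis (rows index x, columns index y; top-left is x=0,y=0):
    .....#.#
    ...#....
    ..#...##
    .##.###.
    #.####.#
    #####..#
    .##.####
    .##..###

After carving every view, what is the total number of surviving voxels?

remaining voxels: 100

full grid |V| = 512
after view 1 [x-axis, 24 of 64 cells solid] → remaining = 192
after view 2 [z-axis, 34 of 64 cells solid] → remaining = 100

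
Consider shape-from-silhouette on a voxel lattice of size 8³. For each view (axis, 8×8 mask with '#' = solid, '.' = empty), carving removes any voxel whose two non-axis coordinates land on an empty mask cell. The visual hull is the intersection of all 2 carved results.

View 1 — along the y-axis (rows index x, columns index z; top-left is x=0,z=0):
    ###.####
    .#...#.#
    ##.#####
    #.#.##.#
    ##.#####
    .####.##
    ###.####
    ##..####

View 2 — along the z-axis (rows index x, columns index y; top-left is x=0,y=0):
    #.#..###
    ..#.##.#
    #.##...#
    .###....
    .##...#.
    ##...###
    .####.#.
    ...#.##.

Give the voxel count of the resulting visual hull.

initial block: 8^3 = 512
[1] y-view keeps 48 columns → grid now 384
[2] z-view keeps 32 columns → grid now 194

remaining voxels: 194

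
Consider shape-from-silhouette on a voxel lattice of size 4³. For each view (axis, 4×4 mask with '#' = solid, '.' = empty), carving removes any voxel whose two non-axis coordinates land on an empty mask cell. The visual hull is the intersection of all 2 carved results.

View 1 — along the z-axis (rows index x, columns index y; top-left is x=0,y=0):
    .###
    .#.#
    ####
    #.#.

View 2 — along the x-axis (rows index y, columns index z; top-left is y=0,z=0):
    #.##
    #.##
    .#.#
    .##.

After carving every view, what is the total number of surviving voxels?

voxel count = 27

start: 4×4×4 = 64 voxels
[1] z-view keeps 11 columns → grid now 44
[2] x-view keeps 10 columns → grid now 27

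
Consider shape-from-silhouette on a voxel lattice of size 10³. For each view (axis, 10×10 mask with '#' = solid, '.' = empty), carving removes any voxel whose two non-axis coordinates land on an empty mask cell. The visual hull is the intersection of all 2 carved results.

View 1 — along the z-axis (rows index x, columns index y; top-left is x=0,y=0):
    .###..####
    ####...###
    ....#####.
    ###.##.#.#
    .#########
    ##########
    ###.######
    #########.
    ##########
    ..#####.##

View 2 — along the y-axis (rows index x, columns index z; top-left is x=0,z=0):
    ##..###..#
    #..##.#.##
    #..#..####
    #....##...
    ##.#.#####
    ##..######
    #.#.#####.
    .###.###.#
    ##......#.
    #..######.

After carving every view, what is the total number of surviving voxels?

before carving: 1000 voxels (10×10×10)
carve view 1 (along z, XY-mask fill 80/100): 800 voxels remain
carve view 2 (along y, XZ-mask fill 61/100): 492 voxels remain

remaining voxels: 492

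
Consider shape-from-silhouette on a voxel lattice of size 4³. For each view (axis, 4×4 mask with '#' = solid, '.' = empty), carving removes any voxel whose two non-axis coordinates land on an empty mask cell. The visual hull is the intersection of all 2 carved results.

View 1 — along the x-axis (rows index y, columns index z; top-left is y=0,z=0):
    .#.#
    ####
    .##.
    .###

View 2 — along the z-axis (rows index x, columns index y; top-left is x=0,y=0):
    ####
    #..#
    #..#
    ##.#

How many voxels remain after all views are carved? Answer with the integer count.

30 voxels

full grid |V| = 64
carve view 1 (along x, YZ-mask fill 11/16): 44 voxels remain
carve view 2 (along z, XY-mask fill 11/16): 30 voxels remain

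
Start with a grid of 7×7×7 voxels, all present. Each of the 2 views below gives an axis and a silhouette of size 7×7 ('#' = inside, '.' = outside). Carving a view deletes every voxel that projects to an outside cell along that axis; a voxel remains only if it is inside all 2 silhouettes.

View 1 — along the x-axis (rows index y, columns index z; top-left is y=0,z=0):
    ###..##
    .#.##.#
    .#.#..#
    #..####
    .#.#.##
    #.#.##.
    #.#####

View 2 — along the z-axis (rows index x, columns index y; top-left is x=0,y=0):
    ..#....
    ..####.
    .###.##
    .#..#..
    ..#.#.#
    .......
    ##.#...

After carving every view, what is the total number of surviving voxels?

remaining voxels: 76

before carving: 343 voxels (7×7×7)
carve view 1 (along x, YZ-mask fill 31/49): 217 voxels remain
carve view 2 (along z, XY-mask fill 18/49): 76 voxels remain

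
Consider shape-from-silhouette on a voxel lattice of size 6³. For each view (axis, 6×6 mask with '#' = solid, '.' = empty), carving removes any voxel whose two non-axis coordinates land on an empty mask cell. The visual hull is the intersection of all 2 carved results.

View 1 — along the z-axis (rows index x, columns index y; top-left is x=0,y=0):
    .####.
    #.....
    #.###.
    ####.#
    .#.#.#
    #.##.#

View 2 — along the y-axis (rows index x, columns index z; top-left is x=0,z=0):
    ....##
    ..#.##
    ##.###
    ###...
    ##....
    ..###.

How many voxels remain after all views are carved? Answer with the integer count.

full grid |V| = 216
[1] z-view keeps 21 columns → grid now 126
[2] y-view keeps 18 columns → grid now 64

remaining voxels: 64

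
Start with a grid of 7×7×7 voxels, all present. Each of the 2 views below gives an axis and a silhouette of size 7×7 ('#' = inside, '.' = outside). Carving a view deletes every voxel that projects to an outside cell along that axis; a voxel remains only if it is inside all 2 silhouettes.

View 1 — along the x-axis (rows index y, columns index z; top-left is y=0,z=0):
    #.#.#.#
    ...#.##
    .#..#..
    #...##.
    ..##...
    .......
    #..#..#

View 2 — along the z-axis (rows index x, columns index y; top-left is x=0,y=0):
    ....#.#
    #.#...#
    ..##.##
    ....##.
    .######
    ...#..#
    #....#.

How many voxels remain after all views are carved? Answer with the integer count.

start: 7×7×7 = 343 voxels
carve view 1 (along x, YZ-mask fill 17/49): 119 voxels remain
carve view 2 (along z, XY-mask fill 21/49): 47 voxels remain

voxel count = 47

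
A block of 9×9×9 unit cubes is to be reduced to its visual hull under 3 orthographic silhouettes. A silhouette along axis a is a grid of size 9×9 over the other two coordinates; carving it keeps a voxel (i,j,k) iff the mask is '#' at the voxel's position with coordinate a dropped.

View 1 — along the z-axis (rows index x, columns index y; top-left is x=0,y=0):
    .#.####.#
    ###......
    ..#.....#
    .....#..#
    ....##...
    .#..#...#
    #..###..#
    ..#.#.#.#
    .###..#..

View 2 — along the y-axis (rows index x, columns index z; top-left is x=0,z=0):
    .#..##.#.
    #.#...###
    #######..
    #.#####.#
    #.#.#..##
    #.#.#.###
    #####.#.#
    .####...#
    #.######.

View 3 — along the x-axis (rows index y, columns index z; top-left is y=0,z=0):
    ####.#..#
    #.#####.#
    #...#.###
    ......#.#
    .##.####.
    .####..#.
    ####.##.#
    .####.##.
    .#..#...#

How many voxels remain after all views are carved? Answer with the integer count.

start: 9×9×9 = 729 voxels
V1 z: intersect with XY mask (31 set) -- 279 left
V2 y: intersect with XZ mask (53 set) -- 178 left
V3 x: intersect with YZ mask (47 set) -- 97 left

97 voxels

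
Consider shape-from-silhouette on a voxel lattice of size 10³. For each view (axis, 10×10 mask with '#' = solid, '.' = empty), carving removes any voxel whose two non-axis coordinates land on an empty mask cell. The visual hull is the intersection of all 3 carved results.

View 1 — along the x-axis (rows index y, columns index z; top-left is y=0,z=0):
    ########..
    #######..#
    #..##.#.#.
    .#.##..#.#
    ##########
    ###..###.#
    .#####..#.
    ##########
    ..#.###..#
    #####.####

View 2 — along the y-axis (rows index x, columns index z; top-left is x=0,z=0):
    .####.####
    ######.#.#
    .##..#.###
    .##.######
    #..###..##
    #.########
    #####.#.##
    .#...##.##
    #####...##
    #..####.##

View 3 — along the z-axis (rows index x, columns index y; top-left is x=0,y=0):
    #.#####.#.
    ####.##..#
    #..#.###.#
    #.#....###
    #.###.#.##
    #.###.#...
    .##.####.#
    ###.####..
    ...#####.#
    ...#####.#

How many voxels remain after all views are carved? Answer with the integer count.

329 voxels

start: 10×10×10 = 1000 voxels
carve view 1 (along x, YZ-mask fill 73/100): 730 voxels remain
carve view 2 (along y, XZ-mask fill 72/100): 524 voxels remain
carve view 3 (along z, XY-mask fill 63/100): 329 voxels remain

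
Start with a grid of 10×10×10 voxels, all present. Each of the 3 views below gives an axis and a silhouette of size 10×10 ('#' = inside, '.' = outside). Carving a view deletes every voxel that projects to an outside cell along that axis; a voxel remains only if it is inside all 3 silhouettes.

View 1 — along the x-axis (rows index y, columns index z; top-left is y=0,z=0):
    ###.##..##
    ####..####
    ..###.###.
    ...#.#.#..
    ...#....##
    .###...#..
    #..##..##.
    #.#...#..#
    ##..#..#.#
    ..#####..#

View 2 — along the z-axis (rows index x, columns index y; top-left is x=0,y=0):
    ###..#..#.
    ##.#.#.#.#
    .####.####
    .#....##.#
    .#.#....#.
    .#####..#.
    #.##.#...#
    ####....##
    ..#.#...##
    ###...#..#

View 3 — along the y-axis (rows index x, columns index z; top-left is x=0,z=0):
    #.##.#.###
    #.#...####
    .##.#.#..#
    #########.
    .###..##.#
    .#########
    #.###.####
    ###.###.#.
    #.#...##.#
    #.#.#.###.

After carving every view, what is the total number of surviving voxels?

initial block: 10^3 = 1000
[1] x-view keeps 51 columns → grid now 510
[2] z-view keeps 52 columns → grid now 283
[3] y-view keeps 68 columns → grid now 193

remaining voxels: 193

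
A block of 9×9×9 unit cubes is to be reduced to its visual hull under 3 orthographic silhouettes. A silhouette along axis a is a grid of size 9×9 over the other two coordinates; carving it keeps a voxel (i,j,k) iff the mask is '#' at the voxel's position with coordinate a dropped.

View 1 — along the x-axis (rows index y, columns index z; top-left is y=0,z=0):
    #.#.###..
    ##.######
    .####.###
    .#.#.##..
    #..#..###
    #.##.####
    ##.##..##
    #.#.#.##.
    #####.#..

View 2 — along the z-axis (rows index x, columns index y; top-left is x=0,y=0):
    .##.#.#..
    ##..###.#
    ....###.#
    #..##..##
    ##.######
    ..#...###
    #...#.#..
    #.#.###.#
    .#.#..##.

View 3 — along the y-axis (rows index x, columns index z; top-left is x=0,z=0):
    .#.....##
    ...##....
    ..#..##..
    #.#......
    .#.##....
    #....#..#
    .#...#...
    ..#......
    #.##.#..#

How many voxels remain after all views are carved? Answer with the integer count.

voxel count = 70

start: 9×9×9 = 729 voxels
carve view 1 (along x, YZ-mask fill 53/81): 477 voxels remain
carve view 2 (along z, XY-mask fill 44/81): 257 voxels remain
carve view 3 (along y, XZ-mask fill 24/81): 70 voxels remain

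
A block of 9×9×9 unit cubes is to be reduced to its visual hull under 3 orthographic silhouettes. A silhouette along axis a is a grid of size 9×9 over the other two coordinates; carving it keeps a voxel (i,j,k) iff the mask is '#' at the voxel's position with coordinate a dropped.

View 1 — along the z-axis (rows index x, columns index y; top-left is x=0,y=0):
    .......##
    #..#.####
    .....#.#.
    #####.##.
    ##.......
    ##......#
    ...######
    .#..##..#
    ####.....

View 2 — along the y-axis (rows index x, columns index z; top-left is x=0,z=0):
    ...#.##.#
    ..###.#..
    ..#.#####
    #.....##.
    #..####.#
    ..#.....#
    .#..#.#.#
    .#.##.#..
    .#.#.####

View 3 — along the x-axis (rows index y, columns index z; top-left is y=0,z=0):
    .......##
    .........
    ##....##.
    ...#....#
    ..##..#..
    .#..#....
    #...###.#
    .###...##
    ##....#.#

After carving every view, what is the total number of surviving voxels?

remaining voxels: 51

before carving: 729 voxels (9×9×9)
  1. axis=2 (XY plane), |mask|=36  ⇒  voxels=324
  2. axis=1 (XZ plane), |mask|=39  ⇒  voxels=147
  3. axis=0 (YZ plane), |mask|=27  ⇒  voxels=51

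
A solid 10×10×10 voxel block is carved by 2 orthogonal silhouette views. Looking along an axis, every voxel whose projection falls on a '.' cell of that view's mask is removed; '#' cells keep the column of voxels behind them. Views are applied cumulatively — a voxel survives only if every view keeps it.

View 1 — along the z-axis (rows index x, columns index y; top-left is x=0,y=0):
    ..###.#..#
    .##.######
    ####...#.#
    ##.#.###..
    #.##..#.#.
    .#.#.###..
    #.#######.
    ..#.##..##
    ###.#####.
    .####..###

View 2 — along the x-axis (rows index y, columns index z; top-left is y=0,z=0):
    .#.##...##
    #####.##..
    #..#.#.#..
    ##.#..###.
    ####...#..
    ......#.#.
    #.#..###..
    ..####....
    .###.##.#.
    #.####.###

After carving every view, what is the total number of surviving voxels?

full grid |V| = 1000
  1. axis=2 (XY plane), |mask|=63  ⇒  voxels=630
  2. axis=0 (YZ plane), |mask|=52  ⇒  voxels=322

|visual hull| = 322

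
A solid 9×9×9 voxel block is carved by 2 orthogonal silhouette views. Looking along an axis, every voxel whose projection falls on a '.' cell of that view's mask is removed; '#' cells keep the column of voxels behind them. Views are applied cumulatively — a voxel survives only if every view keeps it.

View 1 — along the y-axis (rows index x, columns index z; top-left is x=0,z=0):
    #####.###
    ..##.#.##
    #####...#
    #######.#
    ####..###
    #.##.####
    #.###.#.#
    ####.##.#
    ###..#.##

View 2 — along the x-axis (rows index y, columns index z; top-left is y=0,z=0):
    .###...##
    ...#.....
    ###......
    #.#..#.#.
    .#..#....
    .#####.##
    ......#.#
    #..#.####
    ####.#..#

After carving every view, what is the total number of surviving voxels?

start: 9×9×9 = 729 voxels
  1. axis=1 (XZ plane), |mask|=60  ⇒  voxels=540
  2. axis=0 (YZ plane), |mask|=36  ⇒  voxels=252

remaining voxels: 252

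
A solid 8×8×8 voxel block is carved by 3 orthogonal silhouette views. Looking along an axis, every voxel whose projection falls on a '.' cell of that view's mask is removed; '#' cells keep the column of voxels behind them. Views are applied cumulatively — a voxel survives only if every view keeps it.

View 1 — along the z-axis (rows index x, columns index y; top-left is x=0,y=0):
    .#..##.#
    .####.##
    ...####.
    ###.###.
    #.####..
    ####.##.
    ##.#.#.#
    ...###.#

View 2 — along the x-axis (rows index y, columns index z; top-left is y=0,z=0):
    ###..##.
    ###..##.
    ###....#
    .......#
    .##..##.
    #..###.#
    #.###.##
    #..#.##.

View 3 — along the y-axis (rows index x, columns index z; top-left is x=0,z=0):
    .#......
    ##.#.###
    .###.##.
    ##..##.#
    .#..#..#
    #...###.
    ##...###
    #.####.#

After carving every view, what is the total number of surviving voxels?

before carving: 512 voxels (8×8×8)
carve view 1 (along z, XY-mask fill 40/64): 320 voxels remain
carve view 2 (along x, YZ-mask fill 34/64): 166 voxels remain
carve view 3 (along y, XZ-mask fill 35/64): 94 voxels remain

voxel count = 94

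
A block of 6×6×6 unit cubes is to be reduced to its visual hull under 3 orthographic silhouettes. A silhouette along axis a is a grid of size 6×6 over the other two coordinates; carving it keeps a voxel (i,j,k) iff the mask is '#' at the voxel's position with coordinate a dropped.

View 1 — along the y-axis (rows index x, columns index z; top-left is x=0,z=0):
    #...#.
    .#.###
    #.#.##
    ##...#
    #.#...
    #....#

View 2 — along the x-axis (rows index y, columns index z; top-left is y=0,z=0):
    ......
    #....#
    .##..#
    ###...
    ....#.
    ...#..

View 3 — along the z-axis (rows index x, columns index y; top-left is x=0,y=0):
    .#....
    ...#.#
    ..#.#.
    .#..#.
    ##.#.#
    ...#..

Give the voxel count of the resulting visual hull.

full grid |V| = 216
step 1: project along y, AND mask (17/36) → |grid| = 102
step 2: project along x, AND mask (10/36) → |grid| = 30
step 3: project along z, AND mask (12/36) → |grid| = 12

|visual hull| = 12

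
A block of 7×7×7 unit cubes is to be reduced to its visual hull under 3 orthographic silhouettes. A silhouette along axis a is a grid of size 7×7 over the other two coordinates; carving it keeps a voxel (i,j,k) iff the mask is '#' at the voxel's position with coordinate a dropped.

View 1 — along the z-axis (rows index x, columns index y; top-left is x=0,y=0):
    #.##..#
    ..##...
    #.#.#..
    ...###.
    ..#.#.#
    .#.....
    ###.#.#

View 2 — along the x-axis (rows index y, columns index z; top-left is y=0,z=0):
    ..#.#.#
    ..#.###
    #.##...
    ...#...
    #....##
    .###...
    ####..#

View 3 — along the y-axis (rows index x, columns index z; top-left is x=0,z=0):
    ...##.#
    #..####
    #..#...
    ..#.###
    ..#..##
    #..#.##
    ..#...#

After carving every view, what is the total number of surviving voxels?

before carving: 343 voxels (7×7×7)
carve view 1 (along z, XY-mask fill 21/49): 147 voxels remain
carve view 2 (along x, YZ-mask fill 22/49): 65 voxels remain
carve view 3 (along y, XZ-mask fill 23/49): 30 voxels remain

30 voxels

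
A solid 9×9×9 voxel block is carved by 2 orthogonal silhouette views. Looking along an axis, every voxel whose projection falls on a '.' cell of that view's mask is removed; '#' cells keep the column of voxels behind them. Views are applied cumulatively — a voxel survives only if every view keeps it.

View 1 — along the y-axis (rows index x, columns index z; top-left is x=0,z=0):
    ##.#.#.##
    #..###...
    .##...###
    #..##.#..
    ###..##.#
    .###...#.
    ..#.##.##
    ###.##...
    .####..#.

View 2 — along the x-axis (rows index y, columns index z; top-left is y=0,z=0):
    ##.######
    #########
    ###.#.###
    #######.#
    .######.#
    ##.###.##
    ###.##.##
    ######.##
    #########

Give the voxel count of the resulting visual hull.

345 voxels

initial block: 9^3 = 729
[1] y-view keeps 44 columns → grid now 396
[2] x-view keeps 70 columns → grid now 345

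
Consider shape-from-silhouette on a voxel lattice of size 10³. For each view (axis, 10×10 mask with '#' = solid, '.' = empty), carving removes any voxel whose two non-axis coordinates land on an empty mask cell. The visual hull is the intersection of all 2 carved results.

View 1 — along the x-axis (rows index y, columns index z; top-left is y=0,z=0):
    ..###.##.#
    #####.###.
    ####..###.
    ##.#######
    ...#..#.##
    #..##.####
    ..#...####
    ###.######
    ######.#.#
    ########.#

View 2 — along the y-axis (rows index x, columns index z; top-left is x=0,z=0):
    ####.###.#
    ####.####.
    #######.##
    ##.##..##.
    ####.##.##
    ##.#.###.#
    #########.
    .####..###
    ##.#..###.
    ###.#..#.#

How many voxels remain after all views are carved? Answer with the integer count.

voxel count = 535

before carving: 1000 voxels (10×10×10)
step 1: project along x, AND mask (72/100) → |grid| = 720
step 2: project along y, AND mask (74/100) → |grid| = 535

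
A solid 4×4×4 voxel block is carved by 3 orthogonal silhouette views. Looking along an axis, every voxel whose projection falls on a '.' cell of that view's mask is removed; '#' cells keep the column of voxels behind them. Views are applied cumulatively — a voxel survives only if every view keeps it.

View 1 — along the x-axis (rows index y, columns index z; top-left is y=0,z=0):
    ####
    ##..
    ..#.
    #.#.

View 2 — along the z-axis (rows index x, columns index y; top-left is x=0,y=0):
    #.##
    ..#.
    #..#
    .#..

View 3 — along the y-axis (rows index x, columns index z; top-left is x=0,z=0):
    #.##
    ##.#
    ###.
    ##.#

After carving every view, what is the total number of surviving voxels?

|visual hull| = 13

initial block: 4^3 = 64
after view 1 [x-axis, 9 of 16 cells solid] → remaining = 36
after view 2 [z-axis, 7 of 16 cells solid] → remaining = 16
after view 3 [y-axis, 12 of 16 cells solid] → remaining = 13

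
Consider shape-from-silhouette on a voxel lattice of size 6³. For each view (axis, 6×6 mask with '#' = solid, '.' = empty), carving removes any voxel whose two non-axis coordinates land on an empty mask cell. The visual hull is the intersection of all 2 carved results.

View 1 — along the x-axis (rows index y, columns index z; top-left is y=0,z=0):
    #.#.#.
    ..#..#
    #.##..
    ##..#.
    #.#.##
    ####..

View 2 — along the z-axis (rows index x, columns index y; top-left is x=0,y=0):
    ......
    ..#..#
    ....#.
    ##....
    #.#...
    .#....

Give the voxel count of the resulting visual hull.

|visual hull| = 24

initial block: 6^3 = 216
[1] x-view keeps 19 columns → grid now 114
[2] z-view keeps 8 columns → grid now 24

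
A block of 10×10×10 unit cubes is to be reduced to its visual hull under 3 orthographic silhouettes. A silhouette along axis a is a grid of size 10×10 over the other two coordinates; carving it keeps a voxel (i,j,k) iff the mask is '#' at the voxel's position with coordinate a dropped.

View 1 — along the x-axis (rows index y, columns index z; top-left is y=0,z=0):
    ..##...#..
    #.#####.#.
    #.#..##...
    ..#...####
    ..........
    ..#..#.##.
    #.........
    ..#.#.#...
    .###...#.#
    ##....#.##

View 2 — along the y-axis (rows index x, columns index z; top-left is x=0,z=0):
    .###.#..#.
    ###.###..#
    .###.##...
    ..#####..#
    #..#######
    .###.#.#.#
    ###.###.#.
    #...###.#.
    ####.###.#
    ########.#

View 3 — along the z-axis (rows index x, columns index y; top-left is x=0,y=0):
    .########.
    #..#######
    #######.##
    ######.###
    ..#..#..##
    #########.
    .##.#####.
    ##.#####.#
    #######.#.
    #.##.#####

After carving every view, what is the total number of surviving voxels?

|visual hull| = 192

start: 10×10×10 = 1000 voxels
after view 1 [x-axis, 37 of 100 cells solid] → remaining = 370
after view 2 [y-axis, 66 of 100 cells solid] → remaining = 247
after view 3 [z-axis, 78 of 100 cells solid] → remaining = 192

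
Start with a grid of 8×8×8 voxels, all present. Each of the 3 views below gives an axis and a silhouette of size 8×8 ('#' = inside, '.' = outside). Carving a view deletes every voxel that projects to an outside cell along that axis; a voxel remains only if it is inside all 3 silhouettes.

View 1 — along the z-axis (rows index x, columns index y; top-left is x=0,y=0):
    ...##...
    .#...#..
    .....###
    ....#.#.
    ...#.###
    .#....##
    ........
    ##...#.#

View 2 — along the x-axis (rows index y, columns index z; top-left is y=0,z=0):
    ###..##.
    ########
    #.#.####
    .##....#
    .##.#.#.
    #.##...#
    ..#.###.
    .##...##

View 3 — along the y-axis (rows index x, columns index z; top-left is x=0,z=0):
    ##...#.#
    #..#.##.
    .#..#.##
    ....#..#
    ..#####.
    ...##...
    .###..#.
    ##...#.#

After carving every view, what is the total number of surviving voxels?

before carving: 512 voxels (8×8×8)
step 1: project along z, AND mask (20/64) → |grid| = 160
step 2: project along x, AND mask (38/64) → |grid| = 91
step 3: project along y, AND mask (29/64) → |grid| = 40

voxel count = 40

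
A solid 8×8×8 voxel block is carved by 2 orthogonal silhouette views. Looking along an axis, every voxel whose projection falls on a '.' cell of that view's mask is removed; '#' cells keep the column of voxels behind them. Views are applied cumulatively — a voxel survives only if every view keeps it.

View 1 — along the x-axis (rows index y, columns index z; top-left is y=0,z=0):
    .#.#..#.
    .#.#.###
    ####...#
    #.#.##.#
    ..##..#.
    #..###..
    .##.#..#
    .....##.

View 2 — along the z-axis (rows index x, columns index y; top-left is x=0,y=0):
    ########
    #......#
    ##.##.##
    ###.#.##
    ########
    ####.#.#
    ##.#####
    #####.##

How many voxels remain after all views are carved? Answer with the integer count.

full grid |V| = 512
[1] x-view keeps 31 columns → grid now 248
[2] z-view keeps 50 columns → grid now 188

voxel count = 188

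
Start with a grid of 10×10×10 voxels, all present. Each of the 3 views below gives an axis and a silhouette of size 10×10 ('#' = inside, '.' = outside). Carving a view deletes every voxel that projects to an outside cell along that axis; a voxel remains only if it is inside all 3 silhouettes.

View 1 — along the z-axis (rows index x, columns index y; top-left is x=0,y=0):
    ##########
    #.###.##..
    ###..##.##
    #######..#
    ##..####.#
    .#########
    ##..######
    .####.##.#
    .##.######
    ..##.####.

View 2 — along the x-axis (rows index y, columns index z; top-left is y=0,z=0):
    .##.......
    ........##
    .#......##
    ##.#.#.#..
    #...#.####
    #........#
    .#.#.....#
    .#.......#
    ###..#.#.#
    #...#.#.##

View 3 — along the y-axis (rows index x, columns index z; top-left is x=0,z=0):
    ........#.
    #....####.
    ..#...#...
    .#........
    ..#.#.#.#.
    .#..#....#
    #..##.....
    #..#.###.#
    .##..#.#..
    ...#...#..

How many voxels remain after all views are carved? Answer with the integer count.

initial block: 10^3 = 1000
  1. axis=2 (XY plane), |mask|=76  ⇒  voxels=760
  2. axis=0 (YZ plane), |mask|=36  ⇒  voxels=268
  3. axis=1 (XZ plane), |mask|=31  ⇒  voxels=77

voxel count = 77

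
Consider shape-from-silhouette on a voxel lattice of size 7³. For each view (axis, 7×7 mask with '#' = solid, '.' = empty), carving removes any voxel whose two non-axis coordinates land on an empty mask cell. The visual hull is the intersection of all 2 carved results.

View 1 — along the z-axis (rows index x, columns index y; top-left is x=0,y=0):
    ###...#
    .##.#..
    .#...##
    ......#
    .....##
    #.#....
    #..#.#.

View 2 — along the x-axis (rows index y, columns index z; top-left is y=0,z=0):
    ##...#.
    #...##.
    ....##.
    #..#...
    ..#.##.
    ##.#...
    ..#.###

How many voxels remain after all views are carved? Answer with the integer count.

start: 7×7×7 = 343 voxels
[1] z-view keeps 18 columns → grid now 126
[2] x-view keeps 20 columns → grid now 54

|visual hull| = 54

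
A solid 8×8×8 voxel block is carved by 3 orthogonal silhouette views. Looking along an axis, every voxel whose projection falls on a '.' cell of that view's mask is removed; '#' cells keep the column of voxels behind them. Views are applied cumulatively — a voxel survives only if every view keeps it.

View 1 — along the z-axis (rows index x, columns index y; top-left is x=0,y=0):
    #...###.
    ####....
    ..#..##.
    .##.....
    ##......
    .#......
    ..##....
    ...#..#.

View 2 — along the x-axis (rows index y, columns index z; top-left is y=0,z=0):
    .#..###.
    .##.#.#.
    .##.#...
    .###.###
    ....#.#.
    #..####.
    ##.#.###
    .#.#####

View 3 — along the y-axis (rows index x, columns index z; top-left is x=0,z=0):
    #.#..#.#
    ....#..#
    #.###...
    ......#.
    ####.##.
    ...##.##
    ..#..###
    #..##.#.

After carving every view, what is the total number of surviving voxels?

start: 8×8×8 = 512 voxels
carve view 1 (along z, XY-mask fill 20/64): 160 voxels remain
carve view 2 (along x, YZ-mask fill 36/64): 88 voxels remain
carve view 3 (along y, XZ-mask fill 29/64): 36 voxels remain

|visual hull| = 36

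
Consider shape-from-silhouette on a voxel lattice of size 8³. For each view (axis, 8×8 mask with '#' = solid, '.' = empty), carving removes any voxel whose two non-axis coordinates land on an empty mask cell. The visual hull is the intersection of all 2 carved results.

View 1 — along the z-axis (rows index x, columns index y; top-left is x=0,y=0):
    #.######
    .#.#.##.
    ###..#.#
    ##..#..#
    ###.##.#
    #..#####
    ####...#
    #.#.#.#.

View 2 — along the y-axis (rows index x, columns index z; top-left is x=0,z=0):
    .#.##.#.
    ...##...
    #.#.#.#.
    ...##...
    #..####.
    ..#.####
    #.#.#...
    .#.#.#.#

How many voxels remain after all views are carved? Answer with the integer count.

start: 8×8×8 = 512 voxels
carve view 1 (along z, XY-mask fill 41/64): 328 voxels remain
carve view 2 (along y, XZ-mask fill 29/64): 155 voxels remain

remaining voxels: 155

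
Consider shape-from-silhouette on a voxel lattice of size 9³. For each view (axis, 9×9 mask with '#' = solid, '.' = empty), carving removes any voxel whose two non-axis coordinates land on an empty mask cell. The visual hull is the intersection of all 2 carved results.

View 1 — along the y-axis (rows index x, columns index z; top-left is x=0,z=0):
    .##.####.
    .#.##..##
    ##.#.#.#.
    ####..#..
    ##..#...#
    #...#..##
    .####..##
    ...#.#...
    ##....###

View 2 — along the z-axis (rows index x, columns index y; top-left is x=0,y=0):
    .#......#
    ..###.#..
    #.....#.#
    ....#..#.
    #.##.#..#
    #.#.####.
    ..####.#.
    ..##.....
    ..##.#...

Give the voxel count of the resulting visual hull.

|visual hull| = 150

initial block: 9^3 = 729
carve view 1 (along y, XZ-mask fill 42/81): 378 voxels remain
carve view 2 (along z, XY-mask fill 32/81): 150 voxels remain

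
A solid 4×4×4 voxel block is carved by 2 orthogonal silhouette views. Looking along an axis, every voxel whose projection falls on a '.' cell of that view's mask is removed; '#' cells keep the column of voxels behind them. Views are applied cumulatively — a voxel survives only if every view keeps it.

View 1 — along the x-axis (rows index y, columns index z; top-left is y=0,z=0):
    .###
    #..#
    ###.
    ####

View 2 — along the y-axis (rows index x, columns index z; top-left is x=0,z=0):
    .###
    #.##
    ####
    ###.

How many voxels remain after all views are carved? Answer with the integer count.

39 voxels

start: 4×4×4 = 64 voxels
[1] x-view keeps 12 columns → grid now 48
[2] y-view keeps 13 columns → grid now 39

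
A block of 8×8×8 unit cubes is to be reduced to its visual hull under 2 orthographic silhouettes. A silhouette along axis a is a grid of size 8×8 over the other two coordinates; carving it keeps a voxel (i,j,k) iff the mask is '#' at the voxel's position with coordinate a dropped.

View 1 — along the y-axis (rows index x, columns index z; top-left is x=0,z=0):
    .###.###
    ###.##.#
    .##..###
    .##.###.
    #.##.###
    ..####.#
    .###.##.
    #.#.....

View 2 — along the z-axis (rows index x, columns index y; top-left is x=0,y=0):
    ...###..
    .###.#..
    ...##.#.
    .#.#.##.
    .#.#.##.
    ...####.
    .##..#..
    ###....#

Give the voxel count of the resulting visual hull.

initial block: 8^3 = 512
V1 y: intersect with XZ mask (40 set) -- 320 left
V2 z: intersect with XY mask (29 set) -- 144 left

|visual hull| = 144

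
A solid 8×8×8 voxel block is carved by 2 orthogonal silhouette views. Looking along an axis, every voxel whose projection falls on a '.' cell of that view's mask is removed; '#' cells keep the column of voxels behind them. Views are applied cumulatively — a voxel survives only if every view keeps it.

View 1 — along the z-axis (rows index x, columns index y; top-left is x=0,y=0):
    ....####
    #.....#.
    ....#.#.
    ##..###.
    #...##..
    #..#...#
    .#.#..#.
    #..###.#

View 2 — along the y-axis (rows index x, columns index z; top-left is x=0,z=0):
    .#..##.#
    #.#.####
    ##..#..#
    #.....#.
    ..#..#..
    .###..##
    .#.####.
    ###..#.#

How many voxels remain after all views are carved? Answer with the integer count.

107 voxels

initial block: 8^3 = 512
after view 1 [z-axis, 27 of 64 cells solid] → remaining = 216
after view 2 [y-axis, 33 of 64 cells solid] → remaining = 107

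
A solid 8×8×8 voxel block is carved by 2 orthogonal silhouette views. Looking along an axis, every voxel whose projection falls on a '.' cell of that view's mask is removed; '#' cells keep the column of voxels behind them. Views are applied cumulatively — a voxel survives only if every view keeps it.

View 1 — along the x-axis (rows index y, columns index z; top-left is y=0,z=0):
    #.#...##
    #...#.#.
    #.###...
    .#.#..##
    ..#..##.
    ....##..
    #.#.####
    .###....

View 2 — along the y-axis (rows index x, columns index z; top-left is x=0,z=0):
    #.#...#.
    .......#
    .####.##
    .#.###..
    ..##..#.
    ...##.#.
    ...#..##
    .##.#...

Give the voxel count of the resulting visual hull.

|visual hull| = 98

before carving: 512 voxels (8×8×8)
after view 1 [x-axis, 29 of 64 cells solid] → remaining = 232
after view 2 [y-axis, 26 of 64 cells solid] → remaining = 98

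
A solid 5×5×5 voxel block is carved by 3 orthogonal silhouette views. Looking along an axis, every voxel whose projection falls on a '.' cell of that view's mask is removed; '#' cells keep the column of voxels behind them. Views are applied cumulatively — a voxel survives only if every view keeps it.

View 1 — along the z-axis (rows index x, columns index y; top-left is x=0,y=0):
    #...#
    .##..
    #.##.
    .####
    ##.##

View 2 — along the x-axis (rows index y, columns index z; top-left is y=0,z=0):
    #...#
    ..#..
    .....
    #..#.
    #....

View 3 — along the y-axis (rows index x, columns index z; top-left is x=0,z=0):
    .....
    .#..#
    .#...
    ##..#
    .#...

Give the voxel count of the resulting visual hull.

before carving: 125 voxels (5×5×5)
carve view 1 (along z, XY-mask fill 15/25): 75 voxels remain
carve view 2 (along x, YZ-mask fill 6/25): 18 voxels remain
carve view 3 (along y, XZ-mask fill 7/25): 2 voxels remain

|visual hull| = 2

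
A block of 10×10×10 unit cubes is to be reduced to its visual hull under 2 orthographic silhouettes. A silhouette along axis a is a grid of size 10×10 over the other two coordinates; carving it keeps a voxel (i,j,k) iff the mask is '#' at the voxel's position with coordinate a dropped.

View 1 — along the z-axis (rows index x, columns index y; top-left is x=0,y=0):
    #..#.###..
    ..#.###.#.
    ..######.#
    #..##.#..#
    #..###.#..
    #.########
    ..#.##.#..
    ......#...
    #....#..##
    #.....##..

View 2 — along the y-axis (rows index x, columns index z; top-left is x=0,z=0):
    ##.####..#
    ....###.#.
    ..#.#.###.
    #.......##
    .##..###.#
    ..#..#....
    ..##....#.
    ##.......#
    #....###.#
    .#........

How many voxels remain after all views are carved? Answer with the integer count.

full grid |V| = 1000
carve view 1 (along z, XY-mask fill 48/100): 480 voxels remain
carve view 2 (along y, XZ-mask fill 39/100): 191 voxels remain

voxel count = 191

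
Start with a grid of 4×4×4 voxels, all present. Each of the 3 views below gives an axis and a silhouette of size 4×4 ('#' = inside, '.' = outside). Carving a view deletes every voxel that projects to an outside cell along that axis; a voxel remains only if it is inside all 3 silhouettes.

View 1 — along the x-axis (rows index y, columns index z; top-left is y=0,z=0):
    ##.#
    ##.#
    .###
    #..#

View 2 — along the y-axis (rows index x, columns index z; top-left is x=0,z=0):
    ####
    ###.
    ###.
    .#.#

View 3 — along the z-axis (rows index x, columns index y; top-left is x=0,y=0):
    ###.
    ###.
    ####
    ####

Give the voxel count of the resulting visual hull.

29 voxels

before carving: 64 voxels (4×4×4)
carve view 1 (along x, YZ-mask fill 11/16): 44 voxels remain
carve view 2 (along y, XZ-mask fill 12/16): 32 voxels remain
carve view 3 (along z, XY-mask fill 14/16): 29 voxels remain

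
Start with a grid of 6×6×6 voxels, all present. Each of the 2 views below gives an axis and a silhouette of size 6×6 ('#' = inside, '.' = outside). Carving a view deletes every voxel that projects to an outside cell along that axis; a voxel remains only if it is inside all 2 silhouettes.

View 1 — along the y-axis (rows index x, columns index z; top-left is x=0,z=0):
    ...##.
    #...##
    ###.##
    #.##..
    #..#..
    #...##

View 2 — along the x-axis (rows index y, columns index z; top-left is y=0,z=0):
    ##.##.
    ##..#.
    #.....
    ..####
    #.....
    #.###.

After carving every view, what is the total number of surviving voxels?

59 voxels

full grid |V| = 216
V1 y: intersect with XZ mask (18 set) -- 108 left
V2 x: intersect with YZ mask (17 set) -- 59 left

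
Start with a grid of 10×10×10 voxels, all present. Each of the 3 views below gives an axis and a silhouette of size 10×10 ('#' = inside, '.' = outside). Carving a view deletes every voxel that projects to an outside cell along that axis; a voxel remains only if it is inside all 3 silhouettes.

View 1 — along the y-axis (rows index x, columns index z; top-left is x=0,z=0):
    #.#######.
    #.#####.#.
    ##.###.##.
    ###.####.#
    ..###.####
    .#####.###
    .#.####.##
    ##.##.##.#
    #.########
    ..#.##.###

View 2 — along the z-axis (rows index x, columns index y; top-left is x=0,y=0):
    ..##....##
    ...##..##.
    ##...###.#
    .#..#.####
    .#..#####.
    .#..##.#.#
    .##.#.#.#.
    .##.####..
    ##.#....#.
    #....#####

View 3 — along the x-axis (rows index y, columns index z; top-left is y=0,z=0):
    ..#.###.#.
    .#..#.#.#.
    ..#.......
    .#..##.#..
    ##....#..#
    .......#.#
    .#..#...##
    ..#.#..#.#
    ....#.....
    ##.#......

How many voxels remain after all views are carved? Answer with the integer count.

127 voxels

start: 10×10×10 = 1000 voxels
carve view 1 (along y, XZ-mask fill 74/100): 740 voxels remain
carve view 2 (along z, XY-mask fill 52/100): 381 voxels remain
carve view 3 (along x, YZ-mask fill 32/100): 127 voxels remain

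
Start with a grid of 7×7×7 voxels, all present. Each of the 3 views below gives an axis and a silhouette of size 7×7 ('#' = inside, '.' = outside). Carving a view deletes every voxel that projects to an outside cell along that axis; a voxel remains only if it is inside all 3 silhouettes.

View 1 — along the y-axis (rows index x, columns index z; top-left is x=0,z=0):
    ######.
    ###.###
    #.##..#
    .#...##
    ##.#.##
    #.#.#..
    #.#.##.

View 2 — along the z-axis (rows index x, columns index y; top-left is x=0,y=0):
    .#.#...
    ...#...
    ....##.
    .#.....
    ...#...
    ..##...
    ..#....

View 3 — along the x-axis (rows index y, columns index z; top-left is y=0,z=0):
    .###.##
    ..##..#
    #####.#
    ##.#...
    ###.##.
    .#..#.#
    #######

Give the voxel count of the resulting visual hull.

initial block: 7^3 = 343
  1. axis=1 (XZ plane), |mask|=31  ⇒  voxels=217
  2. axis=2 (XY plane), |mask|=10  ⇒  voxels=44
  3. axis=0 (YZ plane), |mask|=32  ⇒  voxels=21

remaining voxels: 21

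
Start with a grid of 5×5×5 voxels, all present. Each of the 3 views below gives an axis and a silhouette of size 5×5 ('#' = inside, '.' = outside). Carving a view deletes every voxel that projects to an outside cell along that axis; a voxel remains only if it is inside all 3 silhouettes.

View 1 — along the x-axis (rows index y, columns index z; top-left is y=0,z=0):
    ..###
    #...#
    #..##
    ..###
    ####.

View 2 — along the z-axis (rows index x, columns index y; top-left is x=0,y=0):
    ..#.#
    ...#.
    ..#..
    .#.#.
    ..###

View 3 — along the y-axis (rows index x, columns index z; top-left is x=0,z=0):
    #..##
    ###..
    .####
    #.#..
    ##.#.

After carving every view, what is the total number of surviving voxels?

remaining voxels: 16

initial block: 5^3 = 125
V1 x: intersect with YZ mask (15 set) -- 75 left
V2 z: intersect with XY mask (9 set) -- 28 left
V3 y: intersect with XZ mask (15 set) -- 16 left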